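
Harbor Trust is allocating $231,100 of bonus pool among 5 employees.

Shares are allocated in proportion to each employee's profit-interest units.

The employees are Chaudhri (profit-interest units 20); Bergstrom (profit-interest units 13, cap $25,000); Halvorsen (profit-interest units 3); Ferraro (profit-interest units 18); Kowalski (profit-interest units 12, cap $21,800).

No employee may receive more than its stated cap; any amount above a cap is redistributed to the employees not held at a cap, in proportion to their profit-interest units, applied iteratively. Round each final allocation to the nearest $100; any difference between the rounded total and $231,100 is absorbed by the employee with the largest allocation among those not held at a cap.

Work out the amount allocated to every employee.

Sum of profit-interest units: 66.
Unconstrained shares: Chaudhri 70,030.30; Bergstrom 45,519.70; Halvorsen 10,504.55; Ferraro 63,027.27; Kowalski 42,018.18.
Capped: Bergstrom ($25,000), Kowalski ($21,800); residual $184,300 reallocated over remaining profit-interest units 41.
Remaining shares: Chaudhri 89,902.44 → $89,900; Halvorsen 13,485.37 → $13,500; Ferraro 80,912.20 → $80,900.

Chaudhri: $89,900 | Bergstrom: $25,000 | Halvorsen: $13,500 | Ferraro: $80,900 | Kowalski: $21,800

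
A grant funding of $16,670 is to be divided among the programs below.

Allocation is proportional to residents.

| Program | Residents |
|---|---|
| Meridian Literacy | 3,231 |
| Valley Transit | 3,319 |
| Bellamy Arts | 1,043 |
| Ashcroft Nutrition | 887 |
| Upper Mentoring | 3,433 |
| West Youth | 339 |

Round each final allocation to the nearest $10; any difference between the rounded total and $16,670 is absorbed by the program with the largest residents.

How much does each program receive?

Meridian Literacy: $4,400 | Valley Transit: $4,520 | Bellamy Arts: $1,420 | Ashcroft Nutrition: $1,210 | Upper Mentoring: $4,660 | West Youth: $460

Sum of residents: 3,231 + 3,319 + 1,043 + 887 + 3,433 + 339 = 12,252.
Pro-rata amounts: Meridian Literacy 4,396.08; Valley Transit 4,515.81; Bellamy Arts 1,419.10; Ashcroft Nutrition 1,206.85; Upper Mentoring 4,670.92; West Youth 461.24.
Rounded to nearest $10: Meridian Literacy $4,400; Valley Transit $4,520; Bellamy Arts $1,420; Ashcroft Nutrition $1,210; Upper Mentoring $4,670; West Youth $460. Sum = $16,680.
Difference $16,670 − $16,680 = −$10 applied to largest residents (Upper Mentoring): Upper Mentoring becomes $4,660.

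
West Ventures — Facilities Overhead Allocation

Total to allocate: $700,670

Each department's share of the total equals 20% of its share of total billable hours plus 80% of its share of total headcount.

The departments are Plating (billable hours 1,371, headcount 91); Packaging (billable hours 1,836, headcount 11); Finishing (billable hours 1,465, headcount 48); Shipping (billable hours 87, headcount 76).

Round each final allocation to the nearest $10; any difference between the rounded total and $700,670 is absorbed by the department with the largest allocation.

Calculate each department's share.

Billable hours total 4,759; headcount total 226.
Blended shares (20% billable hours + 80% headcount): Plating 0.3797; Packaging 0.1161; Finishing 0.2315; Shipping 0.2727.
Unrounded shares: Plating 266,073.15; Packaging 81,345.77; Finishing 162,190.43; Shipping 191,060.64.
At nearest $10: Plating $266,070; Packaging $81,350; Finishing $162,190; Shipping $191,060. Sum = $700,670.
Rounded total matches; no reconciliation needed.

Plating: $266,070; Packaging: $81,350; Finishing: $162,190; Shipping: $191,060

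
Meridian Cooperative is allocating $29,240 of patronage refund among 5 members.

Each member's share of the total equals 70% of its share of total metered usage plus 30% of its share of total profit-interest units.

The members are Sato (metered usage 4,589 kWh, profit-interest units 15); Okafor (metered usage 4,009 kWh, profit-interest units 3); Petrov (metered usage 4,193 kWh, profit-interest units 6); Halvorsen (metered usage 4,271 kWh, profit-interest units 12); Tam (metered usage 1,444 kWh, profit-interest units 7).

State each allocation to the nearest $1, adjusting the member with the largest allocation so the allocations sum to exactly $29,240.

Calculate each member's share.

Sato: $8,135 | Okafor: $5,046 | Petrov: $5,862 | Halvorsen: $7,172 | Tam: $3,025

Metered usage total 18,506; profit-interest units total 43.
Composite weights (70% metered usage + 30% profit-interest units): Sato 0.2782; Okafor 0.1726; Petrov 0.2005; Halvorsen 0.2453; Tam 0.1035.
Proportional shares: Sato 8,135.52; Okafor 5,046.03; Petrov 5,861.54; Halvorsen 7,171.81; Tam 3,025.09.
At nearest $1: Sato $8,136; Okafor $5,046; Petrov $5,862; Halvorsen $7,172; Tam $3,025. Sum = $29,241.
Difference $29,240 − $29,241 = −$1 applied to largest allocation (Sato): Sato becomes $8,135.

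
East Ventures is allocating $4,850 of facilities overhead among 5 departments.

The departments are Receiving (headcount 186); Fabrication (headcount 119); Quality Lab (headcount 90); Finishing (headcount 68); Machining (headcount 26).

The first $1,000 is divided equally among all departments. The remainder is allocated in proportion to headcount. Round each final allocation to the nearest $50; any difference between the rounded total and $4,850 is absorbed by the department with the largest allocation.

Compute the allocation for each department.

First tranche $1,000 split equally: $200 each.
Remainder $3,850 by headcount (total 489): Receiving 1,464.42 → $1,450; Fabrication 936.91 → $950; Quality Lab 708.59 → $700; Finishing 535.38 → $550; Machining 204.70 → $200.
Totals: Receiving $200 + $1,450 = $1,650; Fabrication $200 + $950 = $1,150; Quality Lab $200 + $700 = $900; Finishing $200 + $550 = $750; Machining $200 + $200 = $400.

Receiving: $1,650; Fabrication: $1,150; Quality Lab: $900; Finishing: $750; Machining: $400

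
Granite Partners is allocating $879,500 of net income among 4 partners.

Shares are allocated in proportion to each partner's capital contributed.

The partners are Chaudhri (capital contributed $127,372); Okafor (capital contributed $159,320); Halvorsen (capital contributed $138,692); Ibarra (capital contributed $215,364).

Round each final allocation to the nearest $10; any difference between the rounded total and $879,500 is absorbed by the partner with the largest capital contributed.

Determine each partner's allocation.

Capital contributed total: 127,372 + 159,320 + 138,692 + 215,364 = 640,748.
Proportional shares: Chaudhri 174,832.65; Okafor 218,684.94; Halvorsen 190,370.65; Ibarra 295,611.75.
At nearest $10: Chaudhri $174,830; Okafor $218,680; Halvorsen $190,370; Ibarra $295,610. Sum = $879,490.
Difference $879,500 − $879,490 = +$10 applied to largest capital contributed (Ibarra): Ibarra becomes $295,620.

Chaudhri: $174,830 · Okafor: $218,680 · Halvorsen: $190,370 · Ibarra: $295,620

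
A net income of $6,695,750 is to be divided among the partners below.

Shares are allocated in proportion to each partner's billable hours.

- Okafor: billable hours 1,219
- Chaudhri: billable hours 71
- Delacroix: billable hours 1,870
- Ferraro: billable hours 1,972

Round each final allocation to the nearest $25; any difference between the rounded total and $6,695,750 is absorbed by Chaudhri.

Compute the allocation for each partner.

Okafor: $1,590,425 | Chaudhri: $92,650 | Delacroix: $2,439,800 | Ferraro: $2,572,875

Combined billable hours = 5,132.
Pro-rata amounts: Okafor 1,219/5,132 × $6,695,750 = 1,590,436.33; Chaudhri 71/5,132 × $6,695,750 = 92,634.11; Delacroix 1,870/5,132 × $6,695,750 = 2,439,799.79; Ferraro 1,972/5,132 × $6,695,750 = 2,572,879.77.
Rounded to nearest $25: Okafor $1,590,425; Chaudhri $92,625; Delacroix $2,439,800; Ferraro $2,572,875. Sum = $6,695,725.
Difference $6,695,750 − $6,695,725 = +$25 applied to Chaudhri: Chaudhri becomes $92,650.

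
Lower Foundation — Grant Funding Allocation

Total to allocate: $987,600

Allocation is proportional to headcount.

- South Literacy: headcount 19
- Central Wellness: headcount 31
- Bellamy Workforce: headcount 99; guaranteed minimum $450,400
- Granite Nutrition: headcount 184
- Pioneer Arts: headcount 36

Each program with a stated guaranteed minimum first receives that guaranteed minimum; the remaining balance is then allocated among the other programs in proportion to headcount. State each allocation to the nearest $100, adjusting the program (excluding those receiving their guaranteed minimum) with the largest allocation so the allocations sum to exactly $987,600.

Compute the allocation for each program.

Minimums first: Bellamy Workforce $450,400. Residual $537,200.
Residual split over remaining headcount 270: South Literacy 37,802.96 → $37,800; Central Wellness 61,678.52 → $61,700; Granite Nutrition 366,091.85 → $366,100; Pioneer Arts 71,626.67 → $71,600.

South Literacy: $37,800 · Central Wellness: $61,700 · Bellamy Workforce: $450,400 · Granite Nutrition: $366,100 · Pioneer Arts: $71,600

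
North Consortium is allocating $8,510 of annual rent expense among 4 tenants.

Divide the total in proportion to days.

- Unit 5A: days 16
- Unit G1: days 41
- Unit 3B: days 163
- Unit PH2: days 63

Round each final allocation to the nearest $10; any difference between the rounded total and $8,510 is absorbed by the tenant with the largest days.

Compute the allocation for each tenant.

Unit 5A: $480; Unit G1: $1,230; Unit 3B: $4,910; Unit PH2: $1,890

Days total: 16 + 41 + 163 + 63 = 283.
Pro-rata amounts: Unit 5A 481.13; Unit G1 1,232.90; Unit 3B 4,901.52; Unit PH2 1,894.45.
At nearest $10: Unit 5A $480; Unit G1 $1,230; Unit 3B $4,900; Unit PH2 $1,890. Sum = $8,500.
Difference $8,510 − $8,500 = +$10 applied to largest days (Unit 3B): Unit 3B becomes $4,910.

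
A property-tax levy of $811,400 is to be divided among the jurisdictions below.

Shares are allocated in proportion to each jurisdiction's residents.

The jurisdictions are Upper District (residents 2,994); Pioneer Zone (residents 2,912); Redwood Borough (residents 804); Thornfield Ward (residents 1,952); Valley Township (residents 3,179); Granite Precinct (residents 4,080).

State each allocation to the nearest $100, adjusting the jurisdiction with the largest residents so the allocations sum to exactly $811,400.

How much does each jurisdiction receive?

Upper District: $152,600 · Pioneer Zone: $148,400 · Redwood Borough: $41,000 · Thornfield Ward: $99,500 · Valley Township: $162,000 · Granite Precinct: $207,900

Sum of residents: 2,994 + 2,912 + 804 + 1,952 + 3,179 + 4,080 = 15,921.
Unrounded shares: Upper District 152,586.62; Pioneer Zone 148,407.56; Redwood Borough 40,975.16; Thornfield Ward 99,481.99; Valley Township 162,014.99; Granite Precinct 207,933.67.
Rounded to nearest $100: Upper District $152,600; Pioneer Zone $148,400; Redwood Borough $41,000; Thornfield Ward $99,500; Valley Township $162,000; Granite Precinct $207,900. Sum = $811,400.
No rounding difference to absorb.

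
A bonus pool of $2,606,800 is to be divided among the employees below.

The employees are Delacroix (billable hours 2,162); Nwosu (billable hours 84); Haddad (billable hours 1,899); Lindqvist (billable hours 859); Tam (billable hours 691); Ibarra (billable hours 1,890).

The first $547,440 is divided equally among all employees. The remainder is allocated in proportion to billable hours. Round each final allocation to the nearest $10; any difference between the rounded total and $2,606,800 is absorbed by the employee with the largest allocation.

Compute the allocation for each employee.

Delacroix: $678,230; Nwosu: $114,050; Haddad: $606,830; Lindqvist: $324,460; Tam: $278,850; Ibarra: $604,380

Equal tier: $547,440 ÷ 6 = $91,240 apiece.
Remainder $2,059,360 by billable hours (total 7,585): Delacroix 586,992.26 → $586,990; Nwosu 22,806.36 → $22,810; Haddad 515,586.64 → $515,590; Lindqvist 233,222.18 → $233,220; Tam 187,609.46 → $187,610; Ibarra 513,143.10 → $513,140.
Totals: Delacroix $91,240 + $586,990 = $678,230; Nwosu $91,240 + $22,810 = $114,050; Haddad $91,240 + $515,590 = $606,830; Lindqvist $91,240 + $233,220 = $324,460; Tam $91,240 + $187,610 = $278,850; Ibarra $91,240 + $513,140 = $604,380.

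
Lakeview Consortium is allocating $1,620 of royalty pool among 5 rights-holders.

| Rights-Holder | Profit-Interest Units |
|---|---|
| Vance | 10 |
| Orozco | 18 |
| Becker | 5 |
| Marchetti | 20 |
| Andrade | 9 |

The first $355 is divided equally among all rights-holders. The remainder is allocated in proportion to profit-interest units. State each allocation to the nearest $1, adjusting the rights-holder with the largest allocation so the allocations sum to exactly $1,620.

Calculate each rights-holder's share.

Vance: $275; Orozco: $438; Becker: $173; Marchetti: $479; Andrade: $255

$355 shared equally gives $71 per rights-holder.
Remainder $1,265 by profit-interest units (total 62): Vance 204.03 → $204; Orozco 367.26 → $367; Becker 102.02 → $102; Marchetti 408.06 → $408; Andrade 183.63 → $184.
Totals: Vance $71 + $204 = $275; Orozco $71 + $367 = $438; Becker $71 + $102 = $173; Marchetti $71 + $408 = $479; Andrade $71 + $184 = $255.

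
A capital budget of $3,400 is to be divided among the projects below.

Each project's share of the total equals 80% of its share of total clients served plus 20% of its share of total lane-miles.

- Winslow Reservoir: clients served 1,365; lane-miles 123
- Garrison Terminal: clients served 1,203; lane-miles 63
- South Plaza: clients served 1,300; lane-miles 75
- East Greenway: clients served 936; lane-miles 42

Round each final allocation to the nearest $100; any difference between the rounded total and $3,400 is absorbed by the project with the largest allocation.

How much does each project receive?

Clients served total 4,804; lane-miles total 303.
Composite weights (80% clients served + 20% lane-miles): Winslow Reservoir 0.3085; Garrison Terminal 0.2419; South Plaza 0.2660; East Greenway 0.1836.
Pro-rata amounts: Winslow Reservoir 1,048.90; Garrison Terminal 822.52; South Plaza 904.37; East Greenway 624.22.
After rounding ($100): Winslow Reservoir $1,000; Garrison Terminal $800; South Plaza $900; East Greenway $600. Sum = $3,300.
Difference $3,400 − $3,300 = +$100 applied to largest allocation (Winslow Reservoir): Winslow Reservoir becomes $1,100.

Winslow Reservoir: $1,100 · Garrison Terminal: $800 · South Plaza: $900 · East Greenway: $600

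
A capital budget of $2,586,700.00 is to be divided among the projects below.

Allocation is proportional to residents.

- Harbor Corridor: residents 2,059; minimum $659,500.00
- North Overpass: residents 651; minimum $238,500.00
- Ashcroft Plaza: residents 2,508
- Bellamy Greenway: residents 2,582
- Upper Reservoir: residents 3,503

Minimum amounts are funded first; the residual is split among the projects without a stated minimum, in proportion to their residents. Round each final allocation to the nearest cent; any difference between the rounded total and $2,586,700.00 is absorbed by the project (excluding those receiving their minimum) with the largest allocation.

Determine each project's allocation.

Harbor Corridor: $659,500.00 | North Overpass: $238,500.00 | Ashcroft Plaza: $492,873.22 | Bellamy Greenway: $507,415.73 | Upper Reservoir: $688,411.05

Guaranteed amounts: Harbor Corridor $659,500.00; North Overpass $238,500.00. Residual $1,688,700.00.
Residual split over remaining residents 8,593: Ashcroft Plaza 492,873.2224 → $492,873.22; Bellamy Greenway 507,415.7337 → $507,415.73; Upper Reservoir 688,411.0439 → $688,411.04.
Rounding difference +$0.01 applied to Upper Reservoir → $688,411.05.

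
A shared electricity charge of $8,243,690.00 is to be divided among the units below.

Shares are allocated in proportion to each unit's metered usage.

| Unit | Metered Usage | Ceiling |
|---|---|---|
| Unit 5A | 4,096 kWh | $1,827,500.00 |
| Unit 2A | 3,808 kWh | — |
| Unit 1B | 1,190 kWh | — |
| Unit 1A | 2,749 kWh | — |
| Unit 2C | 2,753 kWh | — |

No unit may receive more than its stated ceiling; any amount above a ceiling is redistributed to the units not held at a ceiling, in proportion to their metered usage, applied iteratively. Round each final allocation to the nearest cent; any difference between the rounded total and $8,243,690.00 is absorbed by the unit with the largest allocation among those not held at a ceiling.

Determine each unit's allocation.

Metered usage total: 14,596.
Unconstrained shares: Unit 5A 2,313,384.0943; Unit 2A 2,150,724.2751; Unit 1B 672,101.3360; Unit 1A 1,552,610.5652; Unit 2C 1,554,869.7294.
Cap binds for Unit 5A ($1,827,500.00); residual $6,416,190.00 reallocated over remaining metered usage 10,500.
Shares after redistribution: Unit 2A 2,326,938.2400 → $2,326,938.24; Unit 1B 727,168.2000 → $727,168.20; Unit 1A 1,679,819.6486 → $1,679,819.65; Unit 2C 1,682,263.9114 → $1,682,263.91.

Unit 5A: $1,827,500.00 · Unit 2A: $2,326,938.24 · Unit 1B: $727,168.20 · Unit 1A: $1,679,819.65 · Unit 2C: $1,682,263.91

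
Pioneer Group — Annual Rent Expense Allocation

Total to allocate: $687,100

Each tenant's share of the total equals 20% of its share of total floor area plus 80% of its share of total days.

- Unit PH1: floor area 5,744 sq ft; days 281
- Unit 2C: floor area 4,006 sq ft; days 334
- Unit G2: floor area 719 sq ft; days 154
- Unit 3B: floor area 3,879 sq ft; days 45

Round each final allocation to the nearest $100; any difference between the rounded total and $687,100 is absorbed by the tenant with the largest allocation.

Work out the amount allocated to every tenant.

Unit PH1: $244,800 · Unit 2C: $263,900 · Unit G2: $110,900 · Unit 3B: $67,500

Totals — floor area 14,348, days 814.
Blended shares (20% floor area + 80% days): Unit PH1 0.3562; Unit 2C 0.3841; Unit G2 0.1614; Unit 3B 0.0983.
Pro-rata amounts: Unit PH1 244,768.37; Unit 2C 263,912.41; Unit G2 110,879.84; Unit 3B 67,539.39.
After rounding ($100): Unit PH1 $244,800; Unit 2C $263,900; Unit G2 $110,900; Unit 3B $67,500. Sum = $687,100.
Sum already equals the total — no adjustment.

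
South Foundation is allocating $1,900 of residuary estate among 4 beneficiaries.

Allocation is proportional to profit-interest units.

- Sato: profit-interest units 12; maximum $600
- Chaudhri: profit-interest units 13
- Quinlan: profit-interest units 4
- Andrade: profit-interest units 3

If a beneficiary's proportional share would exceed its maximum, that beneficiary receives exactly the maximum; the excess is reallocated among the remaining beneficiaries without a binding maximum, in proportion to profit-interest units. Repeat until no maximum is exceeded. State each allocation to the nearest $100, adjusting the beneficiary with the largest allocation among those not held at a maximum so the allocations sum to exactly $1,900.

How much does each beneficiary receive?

Sum of profit-interest units: 32.
Unconstrained shares: Sato 712.50; Chaudhri 771.88; Quinlan 237.50; Andrade 178.12.
Held at cap: Sato ($600); balance $1,300 reallocated over remaining profit-interest units 20.
Remaining shares: Chaudhri 845.00 → $800; Quinlan 260.00 → $300; Andrade 195.00 → $200.

Sato: $600 | Chaudhri: $800 | Quinlan: $300 | Andrade: $200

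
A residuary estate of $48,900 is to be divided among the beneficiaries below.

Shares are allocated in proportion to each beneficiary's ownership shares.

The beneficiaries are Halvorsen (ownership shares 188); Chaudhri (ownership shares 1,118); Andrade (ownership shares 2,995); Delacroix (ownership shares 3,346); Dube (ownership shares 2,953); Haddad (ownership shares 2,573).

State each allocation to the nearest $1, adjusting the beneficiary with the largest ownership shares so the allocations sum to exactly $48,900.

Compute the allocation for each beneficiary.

Halvorsen: $698; Chaudhri: $4,150; Andrade: $11,118; Delacroix: $12,421; Dube: $10,962; Haddad: $9,551

Combined ownership shares = 188 + 1,118 + 2,995 + 3,346 + 2,953 + 2,573 = 13,173.
Unrounded shares: Halvorsen 697.88; Chaudhri 4,150.17; Andrade 11,117.85; Delacroix 12,420.82; Dube 10,961.94; Haddad 9,551.33.
Rounded to nearest $1: Halvorsen $698; Chaudhri $4,150; Andrade $11,118; Delacroix $12,421; Dube $10,962; Haddad $9,551. Sum = $48,900.
No rounding difference to absorb.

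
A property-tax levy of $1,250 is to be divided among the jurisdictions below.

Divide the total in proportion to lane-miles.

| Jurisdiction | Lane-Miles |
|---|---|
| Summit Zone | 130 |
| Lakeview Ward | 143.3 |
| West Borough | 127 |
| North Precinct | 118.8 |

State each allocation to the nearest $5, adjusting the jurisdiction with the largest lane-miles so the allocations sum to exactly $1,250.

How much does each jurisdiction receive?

Sum of lane-miles: 130 + 143.3 + 127 + 118.8 = 519.1.
Pro-rata amounts: Summit Zone 313.04; Lakeview Ward 345.07; West Borough 305.82; North Precinct 286.07.
At nearest $5: Summit Zone $315; Lakeview Ward $345; West Borough $305; North Precinct $285. Sum = $1,250.
No rounding difference to absorb.

Summit Zone: $315; Lakeview Ward: $345; West Borough: $305; North Precinct: $285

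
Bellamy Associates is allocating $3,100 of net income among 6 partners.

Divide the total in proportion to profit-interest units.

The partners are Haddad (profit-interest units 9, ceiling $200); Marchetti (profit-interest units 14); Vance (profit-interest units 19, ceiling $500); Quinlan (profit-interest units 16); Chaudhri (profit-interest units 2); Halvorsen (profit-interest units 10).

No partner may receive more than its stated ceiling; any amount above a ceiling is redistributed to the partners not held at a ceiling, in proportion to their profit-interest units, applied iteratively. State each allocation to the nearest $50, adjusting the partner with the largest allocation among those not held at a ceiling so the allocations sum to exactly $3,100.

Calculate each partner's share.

Haddad: $200 | Marchetti: $800 | Vance: $500 | Quinlan: $950 | Chaudhri: $100 | Halvorsen: $550

Sum of profit-interest units: 70.
Proportional shares (ignoring caps): Haddad 398.57; Marchetti 620.00; Vance 841.43; Quinlan 708.57; Chaudhri 88.57; Halvorsen 442.86.
Capped: Haddad ($200), Vance ($500); residual $2,400 reallocated over remaining profit-interest units 42.
Redistributed shares: Marchetti 800.00 → $800; Quinlan 914.29 → $900; Chaudhri 114.29 → $100; Halvorsen 571.43 → $550.
Rounding difference +$50 applied to Quinlan → $950.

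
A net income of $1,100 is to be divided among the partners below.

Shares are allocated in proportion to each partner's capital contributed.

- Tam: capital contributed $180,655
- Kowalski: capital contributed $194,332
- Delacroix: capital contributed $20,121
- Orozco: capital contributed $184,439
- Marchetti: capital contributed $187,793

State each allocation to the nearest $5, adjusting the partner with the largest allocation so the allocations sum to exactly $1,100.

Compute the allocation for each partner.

Capital contributed total: 767,340.
Proportional shares: Tam 180,655/767,340 × $1,100 = 258.97; Kowalski 194,332/767,340 × $1,100 = 278.58; Delacroix 20,121/767,340 × $1,100 = 28.84; Orozco 184,439/767,340 × $1,100 = 264.40; Marchetti 187,793/767,340 × $1,100 = 269.21.
Rounded to nearest $5: Tam $260; Kowalski $280; Delacroix $30; Orozco $265; Marchetti $270. Sum = $1,105.
Difference $1,100 − $1,105 = −$5 applied to largest allocation (Kowalski): Kowalski becomes $275.

Tam: $260 · Kowalski: $275 · Delacroix: $30 · Orozco: $265 · Marchetti: $270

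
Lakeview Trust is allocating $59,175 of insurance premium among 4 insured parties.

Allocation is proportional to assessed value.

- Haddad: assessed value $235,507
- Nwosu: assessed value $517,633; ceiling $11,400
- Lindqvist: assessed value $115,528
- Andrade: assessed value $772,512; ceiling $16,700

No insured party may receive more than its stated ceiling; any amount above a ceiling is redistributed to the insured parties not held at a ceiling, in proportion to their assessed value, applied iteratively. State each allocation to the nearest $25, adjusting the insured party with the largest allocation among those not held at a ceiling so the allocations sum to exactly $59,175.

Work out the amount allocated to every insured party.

Total assessed value = 1,641,180.
Proportional shares (ignoring caps): Haddad 8,491.53; Nwosu 18,663.97; Lindqvist 4,165.52; Andrade 27,853.98.
Cap binds for Nwosu ($11,400), Andrade ($16,700); residual $31,075 reallocated over remaining assessed value 351,035.
Redistributed shares: Haddad 20,848.01 → $20,850; Lindqvist 10,226.99 → $10,225.

Haddad: $20,850 · Nwosu: $11,400 · Lindqvist: $10,225 · Andrade: $16,700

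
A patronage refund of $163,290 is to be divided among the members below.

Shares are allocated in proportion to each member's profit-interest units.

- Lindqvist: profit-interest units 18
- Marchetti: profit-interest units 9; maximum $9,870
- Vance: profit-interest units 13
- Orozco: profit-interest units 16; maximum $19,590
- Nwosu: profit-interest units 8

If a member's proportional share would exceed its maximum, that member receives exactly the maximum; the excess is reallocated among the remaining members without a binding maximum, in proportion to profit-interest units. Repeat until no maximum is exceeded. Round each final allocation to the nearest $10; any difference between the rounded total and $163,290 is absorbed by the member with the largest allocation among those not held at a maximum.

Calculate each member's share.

Profit-interest units total: 64.
Proportional shares (ignoring caps): Lindqvist 45,925.31; Marchetti 22,962.66; Vance 33,168.28; Orozco 40,822.50; Nwosu 20,411.25.
Held at cap: Marchetti ($9,870), Orozco ($19,590); remaining pool $133,830 reallocated over remaining profit-interest units 39.
Shares after redistribution: Lindqvist 61,767.69 → $61,770; Vance 44,610.00 → $44,610; Nwosu 27,452.31 → $27,450.

Lindqvist: $61,770; Marchetti: $9,870; Vance: $44,610; Orozco: $19,590; Nwosu: $27,450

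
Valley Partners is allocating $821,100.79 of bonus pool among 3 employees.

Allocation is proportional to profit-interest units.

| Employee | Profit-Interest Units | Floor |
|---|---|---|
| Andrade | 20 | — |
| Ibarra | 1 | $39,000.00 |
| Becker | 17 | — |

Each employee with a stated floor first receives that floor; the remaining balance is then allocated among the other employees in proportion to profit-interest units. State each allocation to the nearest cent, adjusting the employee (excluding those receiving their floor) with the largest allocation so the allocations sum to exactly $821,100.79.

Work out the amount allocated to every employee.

Andrade: $422,757.18; Ibarra: $39,000.00; Becker: $359,343.61

Minimums first: Ibarra $39,000.00. Residual $782,100.79.
Residual split over remaining profit-interest units 37: Andrade 422,757.1838 → $422,757.18; Becker 359,343.6062 → $359,343.61.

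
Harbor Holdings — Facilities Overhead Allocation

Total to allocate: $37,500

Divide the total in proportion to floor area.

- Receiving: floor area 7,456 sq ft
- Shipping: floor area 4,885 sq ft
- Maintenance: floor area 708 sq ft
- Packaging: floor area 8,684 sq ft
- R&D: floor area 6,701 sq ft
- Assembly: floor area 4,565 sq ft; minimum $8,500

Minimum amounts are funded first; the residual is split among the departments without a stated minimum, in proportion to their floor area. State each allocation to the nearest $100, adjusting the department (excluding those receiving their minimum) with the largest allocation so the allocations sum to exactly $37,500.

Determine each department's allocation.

Receiving: $7,600; Shipping: $5,000; Maintenance: $700; Packaging: $8,900; R&D: $6,800; Assembly: $8,500

Minimums first: Assembly $8,500. Remaining pool $29,000.
Remaining pool split over remaining floor area 28,434: Receiving 7,604.42 → $7,600; Shipping 4,982.24 → $5,000; Maintenance 722.09 → $700; Packaging 8,856.86 → $8,900; R&D 6,834.39 → $6,800.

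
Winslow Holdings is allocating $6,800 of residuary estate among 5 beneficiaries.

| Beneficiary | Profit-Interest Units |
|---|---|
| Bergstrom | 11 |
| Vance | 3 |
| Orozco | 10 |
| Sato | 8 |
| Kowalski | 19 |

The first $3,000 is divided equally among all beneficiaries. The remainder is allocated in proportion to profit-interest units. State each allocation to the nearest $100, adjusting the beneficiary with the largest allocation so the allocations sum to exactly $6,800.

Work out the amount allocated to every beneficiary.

Bergstrom: $1,400 | Vance: $800 | Orozco: $1,300 | Sato: $1,200 | Kowalski: $2,100

$3,000 shared equally gives $600 per beneficiary.
Remainder $3,800 by profit-interest units (total 51): Bergstrom 819.61 → $800; Vance 223.53 → $200; Orozco 745.10 → $700; Sato 596.08 → $600; Kowalski 1,415.69 → $1,400.
Rounding difference +$100 on remainder applied to Kowalski.
Totals: Bergstrom $600 + $800 = $1,400; Vance $600 + $200 = $800; Orozco $600 + $700 = $1,300; Sato $600 + $600 = $1,200; Kowalski $600 + $1,500 = $2,100.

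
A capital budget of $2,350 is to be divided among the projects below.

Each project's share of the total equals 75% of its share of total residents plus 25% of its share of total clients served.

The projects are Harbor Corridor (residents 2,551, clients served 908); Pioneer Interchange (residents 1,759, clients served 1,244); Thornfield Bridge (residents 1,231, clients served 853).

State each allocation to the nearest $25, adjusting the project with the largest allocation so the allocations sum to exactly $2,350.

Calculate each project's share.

Harbor Corridor: $1,000 · Pioneer Interchange: $800 · Thornfield Bridge: $550

Totals — residents 5,541, clients served 3,005.
Combined weights (75% residents + 25% clients served): Harbor Corridor 0.4208; Pioneer Interchange 0.3416; Thornfield Bridge 0.2376.
Proportional shares: Harbor Corridor 988.95; Pioneer Interchange 802.72; Thornfield Bridge 558.33.
At nearest $25: Harbor Corridor $1,000; Pioneer Interchange $800; Thornfield Bridge $550. Sum = $2,350.
No rounding difference to absorb.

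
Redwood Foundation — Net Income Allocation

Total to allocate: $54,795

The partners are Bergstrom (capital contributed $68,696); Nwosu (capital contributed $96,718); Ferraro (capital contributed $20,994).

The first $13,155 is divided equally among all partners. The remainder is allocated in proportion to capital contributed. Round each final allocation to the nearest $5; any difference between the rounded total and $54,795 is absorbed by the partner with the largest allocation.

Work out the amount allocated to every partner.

Bergstrom: $19,730; Nwosu: $25,990; Ferraro: $9,075

First tranche $13,155 split equally: $4,385 each.
Remainder $41,640 by capital contributed (total 186,408): Bergstrom 15,345.38 → $15,345; Nwosu 21,604.96 → $21,605; Ferraro 4,689.66 → $4,690.
Totals: Bergstrom $4,385 + $15,345 = $19,730; Nwosu $4,385 + $21,605 = $25,990; Ferraro $4,385 + $4,690 = $9,075.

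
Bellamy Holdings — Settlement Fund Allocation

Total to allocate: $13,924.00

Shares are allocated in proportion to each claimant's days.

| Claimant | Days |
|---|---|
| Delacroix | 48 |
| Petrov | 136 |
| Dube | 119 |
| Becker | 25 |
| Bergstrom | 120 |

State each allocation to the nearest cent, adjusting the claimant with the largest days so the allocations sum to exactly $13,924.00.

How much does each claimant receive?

Delacroix: $1,491.86 | Petrov: $4,226.93 | Dube: $3,698.56 | Becker: $777.01 | Bergstrom: $3,729.64

Days total: 48 + 136 + 119 + 25 + 120 = 448.
Unrounded shares: Delacroix 1,491.8571; Petrov 4,226.9286; Dube 3,698.5625; Becker 777.0089; Bergstrom 3,729.6429.
After rounding (cent): Delacroix $1,491.86; Petrov $4,226.93; Dube $3,698.56; Becker $777.01; Bergstrom $3,729.64. Sum = $13,924.00.
Sum already equals the total — no adjustment.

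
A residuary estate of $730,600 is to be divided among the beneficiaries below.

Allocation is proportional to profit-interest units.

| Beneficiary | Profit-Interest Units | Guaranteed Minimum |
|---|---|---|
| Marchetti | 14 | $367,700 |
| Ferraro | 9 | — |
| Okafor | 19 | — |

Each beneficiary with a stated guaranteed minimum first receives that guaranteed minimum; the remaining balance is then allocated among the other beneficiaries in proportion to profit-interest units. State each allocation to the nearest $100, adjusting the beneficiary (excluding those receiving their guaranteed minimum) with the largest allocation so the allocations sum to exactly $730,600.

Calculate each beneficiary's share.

Minimums first: Marchetti $367,700. Residual $362,900.
Residual split over remaining profit-interest units 28: Ferraro 116,646.43 → $116,600; Okafor 246,253.57 → $246,300.

Marchetti: $367,700 · Ferraro: $116,600 · Okafor: $246,300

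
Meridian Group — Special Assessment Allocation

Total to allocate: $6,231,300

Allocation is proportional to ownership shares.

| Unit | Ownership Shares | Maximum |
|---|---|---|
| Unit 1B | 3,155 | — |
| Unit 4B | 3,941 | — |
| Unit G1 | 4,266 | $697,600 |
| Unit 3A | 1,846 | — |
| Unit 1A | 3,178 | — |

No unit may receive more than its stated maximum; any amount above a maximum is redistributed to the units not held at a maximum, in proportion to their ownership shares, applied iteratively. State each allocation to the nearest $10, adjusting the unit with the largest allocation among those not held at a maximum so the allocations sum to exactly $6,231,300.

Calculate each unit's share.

Ownership shares total: 16,386.
Pro-rata shares before constraints: Unit 1B 1,199,789.55; Unit 4B 1,498,691.16; Unit G1 1,622,282.79; Unit 3A 702,000.48; Unit 1A 1,208,536.03.
Held at cap: Unit G1 ($697,600); balance $5,533,700 reallocated over remaining ownership shares 12,120.
Redistributed shares: Unit 1B 1,440,496.99 → $1,440,500; Unit 4B 1,799,365.65 → $1,799,370; Unit 3A 842,839.13 → $842,840; Unit 1A 1,450,998.23 → $1,451,000.
Rounding difference −$10 applied to Unit 4B → $1,799,360.

Unit 1B: $1,440,500 | Unit 4B: $1,799,360 | Unit G1: $697,600 | Unit 3A: $842,840 | Unit 1A: $1,451,000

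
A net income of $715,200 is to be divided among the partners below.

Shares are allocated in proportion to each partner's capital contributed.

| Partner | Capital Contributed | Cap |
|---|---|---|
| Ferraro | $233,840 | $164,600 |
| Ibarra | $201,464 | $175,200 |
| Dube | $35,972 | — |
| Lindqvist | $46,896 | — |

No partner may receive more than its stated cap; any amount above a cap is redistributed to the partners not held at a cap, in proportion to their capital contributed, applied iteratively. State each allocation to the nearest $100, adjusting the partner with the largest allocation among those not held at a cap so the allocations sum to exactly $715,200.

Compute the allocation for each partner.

Capital contributed total: 518,172.
Unconstrained shares: Ferraro 322,754.54; Ibarra 278,068.00; Dube 49,649.87; Lindqvist 64,727.58.
Capped: Ferraro ($164,600), Ibarra ($175,200); balance $375,400 reallocated over remaining capital contributed 82,868.
Remaining shares: Dube 162,956.62 → $163,000; Lindqvist 212,443.38 → $212,400.

Ferraro: $164,600 · Ibarra: $175,200 · Dube: $163,000 · Lindqvist: $212,400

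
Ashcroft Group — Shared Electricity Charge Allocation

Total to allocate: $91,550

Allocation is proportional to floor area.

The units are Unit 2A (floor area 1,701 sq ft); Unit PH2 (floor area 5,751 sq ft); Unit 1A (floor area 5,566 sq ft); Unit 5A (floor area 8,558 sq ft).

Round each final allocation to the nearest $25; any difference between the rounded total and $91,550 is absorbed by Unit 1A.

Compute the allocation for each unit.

Sum of floor area: 21,576.
Unrounded shares: Unit 2A 1,701/21,576 × $91,550 = 7,217.58; Unit PH2 5,751/21,576 × $91,550 = 24,402.30; Unit 1A 5,566/21,576 × $91,550 = 23,617.32; Unit 5A 8,558/21,576 × $91,550 = 36,312.80.
After rounding ($25): Unit 2A $7,225; Unit PH2 $24,400; Unit 1A $23,625; Unit 5A $36,325. Sum = $91,575.
Difference $91,550 − $91,575 = −$25 applied to Unit 1A: Unit 1A becomes $23,600.

Unit 2A: $7,225 | Unit PH2: $24,400 | Unit 1A: $23,600 | Unit 5A: $36,325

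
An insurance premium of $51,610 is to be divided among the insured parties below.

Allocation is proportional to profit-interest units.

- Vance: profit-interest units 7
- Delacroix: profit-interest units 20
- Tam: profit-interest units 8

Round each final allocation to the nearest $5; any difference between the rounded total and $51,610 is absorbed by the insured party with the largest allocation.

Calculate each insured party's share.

Vance: $10,320 · Delacroix: $29,495 · Tam: $11,795

Total profit-interest units = 35.
Proportional shares: Vance 7/35 × $51,610 = 10,322.00; Delacroix 20/35 × $51,610 = 29,491.43; Tam 8/35 × $51,610 = 11,796.57.
Rounded to nearest $5: Vance $10,320; Delacroix $29,490; Tam $11,795. Sum = $51,605.
Difference $51,610 − $51,605 = +$5 applied to largest allocation (Delacroix): Delacroix becomes $29,495.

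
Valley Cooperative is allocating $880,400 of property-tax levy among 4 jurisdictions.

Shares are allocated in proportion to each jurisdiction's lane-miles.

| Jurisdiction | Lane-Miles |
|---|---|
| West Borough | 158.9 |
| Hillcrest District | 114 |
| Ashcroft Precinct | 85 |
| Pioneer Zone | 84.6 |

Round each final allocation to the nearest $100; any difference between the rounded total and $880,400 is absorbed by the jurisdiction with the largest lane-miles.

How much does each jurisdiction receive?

West Borough: $316,200 · Hillcrest District: $226,800 · Ashcroft Precinct: $169,100 · Pioneer Zone: $168,300

Lane-miles total: 442.5.
Unrounded shares: West Borough 158.9/442.5 × $880,400 = 316,148.16; Hillcrest District 114/442.5 × $880,400 = 226,814.92; Ashcroft Precinct 85/442.5 × $880,400 = 169,116.38; Pioneer Zone 84.6/442.5 × $880,400 = 168,320.54.
After rounding ($100): West Borough $316,100; Hillcrest District $226,800; Ashcroft Precinct $169,100; Pioneer Zone $168,300. Sum = $880,300.
Difference $880,400 − $880,300 = +$100 applied to largest lane-miles (West Borough): West Borough becomes $316,200.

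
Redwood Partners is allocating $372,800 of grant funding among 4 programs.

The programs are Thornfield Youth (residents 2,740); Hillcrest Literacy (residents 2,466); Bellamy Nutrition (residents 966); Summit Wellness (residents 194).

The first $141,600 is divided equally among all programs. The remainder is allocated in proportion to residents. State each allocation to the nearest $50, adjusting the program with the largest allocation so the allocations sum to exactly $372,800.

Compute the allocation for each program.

Thornfield Youth: $134,900 | Hillcrest Literacy: $124,950 | Bellamy Nutrition: $70,500 | Summit Wellness: $42,450

Equal tier: $141,600 ÷ 4 = $35,400 apiece.
Remainder $231,200 by residents (total 6,366): Thornfield Youth 99,511.15 → $99,500; Hillcrest Literacy 89,560.04 → $89,550; Bellamy Nutrition 35,083.13 → $35,100; Summit Wellness 7,045.68 → $7,050.
Totals: Thornfield Youth $35,400 + $99,500 = $134,900; Hillcrest Literacy $35,400 + $89,550 = $124,950; Bellamy Nutrition $35,400 + $35,100 = $70,500; Summit Wellness $35,400 + $7,050 = $42,450.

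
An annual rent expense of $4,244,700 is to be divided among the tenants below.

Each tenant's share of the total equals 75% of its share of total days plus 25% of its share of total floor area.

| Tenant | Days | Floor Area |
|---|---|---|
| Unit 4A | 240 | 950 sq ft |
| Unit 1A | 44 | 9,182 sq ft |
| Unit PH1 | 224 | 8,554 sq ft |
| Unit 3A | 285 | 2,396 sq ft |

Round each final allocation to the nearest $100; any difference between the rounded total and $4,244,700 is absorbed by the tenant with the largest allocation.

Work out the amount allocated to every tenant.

Days total 793; floor area total 21,082.
Blended shares (75% days + 25% floor area): Unit 4A 0.2383; Unit 1A 0.1505; Unit PH1 0.3133; Unit 3A 0.2980.
Pro-rata amounts: Unit 4A 1,011,306.83; Unit 1A 638,820.90; Unit PH1 1,329,826.16; Unit 3A 1,264,746.11.
At nearest $100: Unit 4A $1,011,300; Unit 1A $638,800; Unit PH1 $1,329,800; Unit 3A $1,264,700. Sum = $4,244,600.
Difference $4,244,700 − $4,244,600 = +$100 applied to largest allocation (Unit PH1): Unit PH1 becomes $1,329,900.

Unit 4A: $1,011,300 | Unit 1A: $638,800 | Unit PH1: $1,329,900 | Unit 3A: $1,264,700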